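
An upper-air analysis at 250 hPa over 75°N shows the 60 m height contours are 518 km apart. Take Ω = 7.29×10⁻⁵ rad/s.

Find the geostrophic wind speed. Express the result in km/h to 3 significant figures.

Coriolis parameter at 75°N:
f = 2Ω sin φ = 2 × 7.29×10⁻⁵ × sin 75° = 1.41×10⁻⁴ s⁻¹
Height gradient: |∂Z/∂n| = 60 m / 518000 m = 1.16×10⁻⁴
On a pressure surface, geostrophic balance gives V_g = (g/f)|∂Z/∂n|:
V_g = 9.81 × 1.16×10⁻⁴ / 1.41×10⁻⁴ = 8.07 m/s
Converting: 8.07 m/s × 3.6 = 29.0 km/h

29.0 km/h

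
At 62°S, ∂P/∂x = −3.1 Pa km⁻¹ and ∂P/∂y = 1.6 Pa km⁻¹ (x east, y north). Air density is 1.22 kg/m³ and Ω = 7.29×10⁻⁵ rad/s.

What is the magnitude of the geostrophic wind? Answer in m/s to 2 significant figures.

22 m/s

Coriolis parameter at 62°S:
f = 2Ω sin φ = 2 × 7.29×10⁻⁵ × sin 62° = 1.29×10⁻⁴ s⁻¹
In the Southern Hemisphere f is negative: f = −1.29×10⁻⁴ s⁻¹.
Component geostrophic relations (x east, y north):
u_g = −(1/(fρ)) ∂P/∂y,  v_g = (1/(fρ)) ∂P/∂x
u_g = −(1.6×10⁻³)/(−1.29×10⁻⁴ × 1.22) = 10.2 m/s;  v_g = (−3.1×10⁻³)/(−1.29×10⁻⁴ × 1.22) = 19.7 m/s
|V_g| = √(u_g² + v_g²) = 22.2 m/s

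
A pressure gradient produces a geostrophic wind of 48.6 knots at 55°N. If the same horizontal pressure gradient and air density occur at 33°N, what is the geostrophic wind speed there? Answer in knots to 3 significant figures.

With the same pressure gradient and density, V_g ∝ 1/f ∝ 1/sin φ.
V₂ = V₁ · sin φ₁ / sin φ₂ = 48.6 × sin 55° / sin 33°
V₂ = 48.6 × 0.8192/0.5446 = 73.1 knots

73.1 knots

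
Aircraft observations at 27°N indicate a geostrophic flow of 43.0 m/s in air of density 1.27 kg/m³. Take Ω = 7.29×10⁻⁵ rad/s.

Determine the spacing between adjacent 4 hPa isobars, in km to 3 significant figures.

111 km

Coriolis parameter at 27°N:
f = 2Ω sin φ = 2 × 7.29×10⁻⁵ × sin 27° = 6.62×10⁻⁵ s⁻¹
Geostrophic balance rearranged: |∂P/∂n| = f ρ V_g
|∂P/∂n| = 6.62×10⁻⁵ × 1.27 × 43.0 = 3.61×10⁻³ Pa/m
Isobar spacing: Δn = ΔP/|∂P/∂n| = 400 Pa / 3.61×10⁻³ Pa/m = 110658 m ≈ 111 km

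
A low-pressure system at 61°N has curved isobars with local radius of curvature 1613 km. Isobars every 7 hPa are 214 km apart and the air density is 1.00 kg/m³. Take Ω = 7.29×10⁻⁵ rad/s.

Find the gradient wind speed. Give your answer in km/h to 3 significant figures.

83.0 km/h

Coriolis parameter at 61°N:
f = 2Ω sin φ = 2 × 7.29×10⁻⁵ × sin 61° = 1.28×10⁻⁴ s⁻¹
Pressure gradient: |∂P/∂n| = 700 Pa / 214000 m = 3.27×10⁻³ Pa/m
Geostrophic speed: V_g = |∂P/∂n|/(fρ) = 3.27×10⁻³/(1.28×10⁻⁴ × 1.00) = 25.7 m/s
Around a low, centrifugal force acts outward with Coriolis, so pressure-gradient force balances both:
(1/ρ)|∂P/∂n| = fV + V²/R  →  V² + fR·V − fR·V_g = 0
With fR = 1.28×10⁻⁴ × 1613×10³ m = 206 m/s:
V = [−fR + √((fR)² + 4 fR V_g)]/2 = [−206 + √(206² + 4×206×25.7)]/2 = 23.1 m/s
Subgeostrophic (V < V_g = 25.7 m/s), as expected around a low.
Converting: 23.1 m/s × 3.6 = 83.0 km/h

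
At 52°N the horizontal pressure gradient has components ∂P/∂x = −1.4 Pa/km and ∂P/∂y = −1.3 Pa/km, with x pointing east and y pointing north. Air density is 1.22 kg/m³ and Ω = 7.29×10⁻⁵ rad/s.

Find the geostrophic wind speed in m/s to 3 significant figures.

13.6 m/s

Coriolis parameter at 52°N:
f = 2Ω sin φ = 2 × 7.29×10⁻⁵ × sin 52° = 1.15×10⁻⁴ s⁻¹
Component geostrophic relations (x east, y north):
u_g = −(1/(fρ)) ∂P/∂y,  v_g = (1/(fρ)) ∂P/∂x
u_g = −(−1.3×10⁻³)/(1.15×10⁻⁴ × 1.22) = 9.27 m/s;  v_g = (−1.4×10⁻³)/(1.15×10⁻⁴ × 1.22) = −9.99 m/s
|V_g| = √(u_g² + v_g²) = 13.6 m/s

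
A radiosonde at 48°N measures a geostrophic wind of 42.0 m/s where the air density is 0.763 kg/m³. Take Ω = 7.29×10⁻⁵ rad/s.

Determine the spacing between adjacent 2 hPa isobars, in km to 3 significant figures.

Coriolis parameter at 48°N:
f = 2Ω sin φ = 2 × 7.29×10⁻⁵ × sin 48° = 1.08×10⁻⁴ s⁻¹
Geostrophic balance rearranged: |∂P/∂n| = f ρ V_g
|∂P/∂n| = 1.08×10⁻⁴ × 0.763 × 42.0 = 3.47×10⁻³ Pa/m
Isobar spacing: Δn = ΔP/|∂P/∂n| = 200 Pa / 3.47×10⁻³ Pa/m = 57600 m ≈ 57.6 km

57.6 km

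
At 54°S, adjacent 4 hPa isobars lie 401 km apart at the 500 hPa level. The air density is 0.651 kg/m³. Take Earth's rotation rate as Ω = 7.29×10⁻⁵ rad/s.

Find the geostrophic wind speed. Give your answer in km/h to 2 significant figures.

Coriolis parameter at 54°S:
f = 2Ω sin φ = 2 × 7.29×10⁻⁵ × sin 54° = 1.18×10⁻⁴ s⁻¹
Pressure gradient: |∂P/∂n| = 400 Pa / 401000 m = 9.98×10⁻⁴ Pa/m
Geostrophic balance (pressure-gradient force = Coriolis force):
V_g = (1/(fρ)) |∂P/∂n| = 9.98×10⁻⁴ / (1.18×10⁻⁴ × 0.651) = 13.0 m/s
Converting: 13.0 m/s × 3.6 = 47 km/h

47 km/h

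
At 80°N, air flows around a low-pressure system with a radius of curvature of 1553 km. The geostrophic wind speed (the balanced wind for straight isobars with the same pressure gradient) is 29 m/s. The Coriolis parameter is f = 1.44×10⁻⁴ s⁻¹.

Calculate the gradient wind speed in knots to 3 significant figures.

Around a low, centrifugal force acts outward with Coriolis, so pressure-gradient force balances both:
(1/ρ)|∂P/∂n| = fV + V²/R  →  V² + fR·V − fR·V_g = 0
With fR = 1.44×10⁻⁴ × 1553×10³ m = 224 m/s:
V = [−fR + √((fR)² + 4 fR V_g)]/2 = [−224 + √(224² + 4×224×29)]/2 = 26 m/s
Subgeostrophic (V < V_g = 29 m/s), as expected around a low.
Converting: 26 m/s × 1.944 = 50.5 knots

50.5 knots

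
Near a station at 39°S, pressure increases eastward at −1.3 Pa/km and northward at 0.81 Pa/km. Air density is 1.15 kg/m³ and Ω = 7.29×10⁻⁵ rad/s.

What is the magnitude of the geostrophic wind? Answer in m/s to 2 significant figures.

15 m/s

Coriolis parameter at 39°S:
f = 2Ω sin φ = 2 × 7.29×10⁻⁵ × sin 39° = 9.18×10⁻⁵ s⁻¹
In the Southern Hemisphere f is negative: f = −9.18×10⁻⁵ s⁻¹.
Component geostrophic relations (x east, y north):
u_g = −(1/(fρ)) ∂P/∂y,  v_g = (1/(fρ)) ∂P/∂x
u_g = −(0.81×10⁻³)/(−9.18×10⁻⁵ × 1.15) = 7.68 m/s;  v_g = (−1.3×10⁻³)/(−9.18×10⁻⁵ × 1.15) = 12.3 m/s
|V_g| = √(u_g² + v_g²) = 14.5 m/s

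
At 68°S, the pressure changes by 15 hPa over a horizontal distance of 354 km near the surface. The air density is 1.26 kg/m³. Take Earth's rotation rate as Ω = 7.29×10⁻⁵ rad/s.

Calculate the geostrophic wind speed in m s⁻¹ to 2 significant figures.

25 m s⁻¹

Coriolis parameter at 68°S:
f = 2Ω sin φ = 2 × 7.29×10⁻⁵ × sin 68° = 1.35×10⁻⁴ s⁻¹
Pressure gradient: |∂P/∂n| = 1500 Pa / 354000 m = 4.24×10⁻³ Pa/m
Geostrophic balance (pressure-gradient force = Coriolis force):
V_g = (1/(fρ)) |∂P/∂n| = 4.24×10⁻³ / (1.35×10⁻⁴ × 1.26) = 24.9 m/s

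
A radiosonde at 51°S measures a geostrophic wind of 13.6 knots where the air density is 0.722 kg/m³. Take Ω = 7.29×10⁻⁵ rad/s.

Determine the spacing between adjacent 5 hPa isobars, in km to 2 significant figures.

870 km

Coriolis parameter at 51°S:
f = 2Ω sin φ = 2 × 7.29×10⁻⁵ × sin 51° = 1.13×10⁻⁴ s⁻¹
Wind speed in SI: 13.6 knots = 7.00 m/s
Geostrophic balance rearranged: |∂P/∂n| = f ρ V_g
|∂P/∂n| = 1.13×10⁻⁴ × 0.722 × 7.00 = 5.72×10⁻⁴ Pa/m
Isobar spacing: Δn = ΔP/|∂P/∂n| = 500 Pa / 5.72×10⁻⁴ Pa/m = 873566 m ≈ 870 km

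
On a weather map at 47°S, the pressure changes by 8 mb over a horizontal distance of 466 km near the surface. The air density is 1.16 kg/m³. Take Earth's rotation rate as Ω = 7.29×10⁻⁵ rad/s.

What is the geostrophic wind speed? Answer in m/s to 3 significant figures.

Coriolis parameter at 47°S:
f = 2Ω sin φ = 2 × 7.29×10⁻⁵ × sin 47° = 1.07×10⁻⁴ s⁻¹
Pressure gradient: |∂P/∂n| = 800 Pa / 466000 m = 1.72×10⁻³ Pa/m
Geostrophic balance (pressure-gradient force = Coriolis force):
V_g = (1/(fρ)) |∂P/∂n| = 1.72×10⁻³ / (1.07×10⁻⁴ × 1.16) = 13.9 m/s

13.9 m/s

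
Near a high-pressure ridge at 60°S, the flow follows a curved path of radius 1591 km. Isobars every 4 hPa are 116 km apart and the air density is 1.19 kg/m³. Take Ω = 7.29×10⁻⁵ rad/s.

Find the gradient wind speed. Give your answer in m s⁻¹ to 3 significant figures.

26.4 m s⁻¹

Coriolis parameter at 60°S:
f = 2Ω sin φ = 2 × 7.29×10⁻⁵ × sin 60° = 1.26×10⁻⁴ s⁻¹
Pressure gradient: |∂P/∂n| = 400 Pa / 116000 m = 3.45×10⁻³ Pa/m
Geostrophic speed: V_g = |∂P/∂n|/(fρ) = 3.45×10⁻³/(1.26×10⁻⁴ × 1.19) = 22.9 m/s
Around a high, pressure-gradient force acts outward with centrifugal, so Coriolis balances both:
fV = (1/ρ)|∂P/∂n| + V²/R  →  V² − fR·V + fR·V_g = 0
With fR = 1.26×10⁻⁴ × 1591×10³ m = 201 m/s:
V = [fR − √((fR)² − 4 fR V_g)]/2 = [201 − √(201² − 4×201×22.9)]/2 = 26.4 m/s
Supergeostrophic (V > V_g = 22.9 m/s), as expected around a high.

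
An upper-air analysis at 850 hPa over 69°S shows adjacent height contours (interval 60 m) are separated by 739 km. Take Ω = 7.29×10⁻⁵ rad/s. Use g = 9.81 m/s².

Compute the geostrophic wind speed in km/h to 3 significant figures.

21.1 km/h

Coriolis parameter at 69°S:
f = 2Ω sin φ = 2 × 7.29×10⁻⁵ × sin 69° = 1.36×10⁻⁴ s⁻¹
Height gradient: |∂Z/∂n| = 60 m / 739000 m = 8.12×10⁻⁵
On a pressure surface, geostrophic balance gives V_g = (g/f)|∂Z/∂n|:
V_g = 9.81 × 8.12×10⁻⁵ / 1.36×10⁻⁴ = 5.85 m/s
Converting: 5.85 m/s × 3.6 = 21.1 km/h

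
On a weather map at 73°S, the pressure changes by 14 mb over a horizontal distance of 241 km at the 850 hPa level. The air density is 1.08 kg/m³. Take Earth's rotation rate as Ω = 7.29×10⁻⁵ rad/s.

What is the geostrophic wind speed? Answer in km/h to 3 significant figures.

139 km/h

Coriolis parameter at 73°S:
f = 2Ω sin φ = 2 × 7.29×10⁻⁵ × sin 73° = 1.39×10⁻⁴ s⁻¹
Pressure gradient: |∂P/∂n| = 1400 Pa / 241000 m = 5.81×10⁻³ Pa/m
Geostrophic balance (pressure-gradient force = Coriolis force):
V_g = (1/(fρ)) |∂P/∂n| = 5.81×10⁻³ / (1.39×10⁻⁴ × 1.08) = 38.6 m/s
Converting: 38.6 m/s × 3.6 = 139 km/h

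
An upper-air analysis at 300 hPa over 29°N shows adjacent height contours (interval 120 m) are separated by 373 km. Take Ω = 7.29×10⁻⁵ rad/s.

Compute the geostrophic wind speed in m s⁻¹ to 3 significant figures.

44.6 m s⁻¹

Coriolis parameter at 29°N:
f = 2Ω sin φ = 2 × 7.29×10⁻⁵ × sin 29° = 7.07×10⁻⁵ s⁻¹
Height gradient: |∂Z/∂n| = 120 m / 373000 m = 3.22×10⁻⁴
On a pressure surface, geostrophic balance gives V_g = (g/f)|∂Z/∂n|:
V_g = 9.81 × 3.22×10⁻⁴ / 7.07×10⁻⁵ = 44.6 m/s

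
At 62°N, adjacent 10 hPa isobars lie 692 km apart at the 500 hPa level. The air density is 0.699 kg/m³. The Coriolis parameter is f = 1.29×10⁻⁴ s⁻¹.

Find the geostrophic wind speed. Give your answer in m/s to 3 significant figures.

Pressure gradient: |∂P/∂n| = 1000 Pa / 692000 m = 1.45×10⁻³ Pa/m
Geostrophic balance (pressure-gradient force = Coriolis force):
V_g = (1/(fρ)) |∂P/∂n| = 1.45×10⁻³ / (1.29×10⁻⁴ × 0.699) = 16.0 m/s

16.0 m/s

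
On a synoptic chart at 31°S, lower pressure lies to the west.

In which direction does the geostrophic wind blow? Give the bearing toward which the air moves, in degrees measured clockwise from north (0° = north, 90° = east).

180°

The pressure-gradient force points toward the west (bearing 270°).
Geostrophic balance: in the Southern Hemisphere the Coriolis force deflects motion to the left, so the geostrophic wind blows 90° to the left of the pressure-gradient force (low pressure on the right).
Rotating 270° by 90° counterclockwise gives 180° — the wind blows toward the south.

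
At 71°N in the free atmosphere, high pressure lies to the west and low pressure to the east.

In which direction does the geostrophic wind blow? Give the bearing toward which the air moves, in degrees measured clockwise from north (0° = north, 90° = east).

The pressure-gradient force points toward the east (bearing 090°).
Geostrophic balance: in the Northern Hemisphere the Coriolis force deflects motion to the right, so the geostrophic wind blows 90° to the right of the pressure-gradient force (low pressure on the left).
Rotating 090° by 90° clockwise gives 180° — the wind blows toward the south.

180°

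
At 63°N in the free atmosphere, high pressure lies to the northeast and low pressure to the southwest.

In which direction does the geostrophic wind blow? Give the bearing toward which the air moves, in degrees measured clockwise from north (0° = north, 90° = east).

315°

The pressure-gradient force points toward the southwest (bearing 225°).
Geostrophic balance: in the Northern Hemisphere the Coriolis force deflects motion to the right, so the geostrophic wind blows 90° to the right of the pressure-gradient force (low pressure on the left).
Rotating 225° by 90° clockwise gives 315° — the wind blows toward the northwest.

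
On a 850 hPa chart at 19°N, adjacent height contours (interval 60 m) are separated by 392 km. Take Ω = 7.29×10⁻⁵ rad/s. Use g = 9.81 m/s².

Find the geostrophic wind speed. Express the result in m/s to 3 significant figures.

Coriolis parameter at 19°N:
f = 2Ω sin φ = 2 × 7.29×10⁻⁵ × sin 19° = 4.75×10⁻⁵ s⁻¹
Height gradient: |∂Z/∂n| = 60 m / 392000 m = 1.53×10⁻⁴
On a pressure surface, geostrophic balance gives V_g = (g/f)|∂Z/∂n|:
V_g = 9.81 × 1.53×10⁻⁴ / 4.75×10⁻⁵ = 31.6 m/s

31.6 m/s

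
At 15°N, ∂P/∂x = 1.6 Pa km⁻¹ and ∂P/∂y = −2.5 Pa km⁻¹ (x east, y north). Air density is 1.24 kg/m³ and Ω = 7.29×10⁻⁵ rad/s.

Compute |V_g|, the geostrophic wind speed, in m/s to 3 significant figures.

63.4 m/s

Coriolis parameter at 15°N:
f = 2Ω sin φ = 2 × 7.29×10⁻⁵ × sin 15° = 3.77×10⁻⁵ s⁻¹
Component geostrophic relations (x east, y north):
u_g = −(1/(fρ)) ∂P/∂y,  v_g = (1/(fρ)) ∂P/∂x
u_g = −(−2.5×10⁻³)/(3.77×10⁻⁵ × 1.24) = 53.4 m/s;  v_g = (1.6×10⁻³)/(3.77×10⁻⁵ × 1.24) = 34.2 m/s
|V_g| = √(u_g² + v_g²) = 63.4 m/s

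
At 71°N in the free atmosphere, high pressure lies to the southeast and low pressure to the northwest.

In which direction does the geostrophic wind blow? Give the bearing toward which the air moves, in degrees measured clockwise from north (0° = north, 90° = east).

045°

The pressure-gradient force points toward the northwest (bearing 315°).
Geostrophic balance: in the Northern Hemisphere the Coriolis force deflects motion to the right, so the geostrophic wind blows 90° to the right of the pressure-gradient force (low pressure on the left).
Rotating 315° by 90° clockwise gives 045° — the wind blows toward the northeast.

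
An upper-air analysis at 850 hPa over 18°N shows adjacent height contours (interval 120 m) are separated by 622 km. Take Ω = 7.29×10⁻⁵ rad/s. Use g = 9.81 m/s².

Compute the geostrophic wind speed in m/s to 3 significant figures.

42.0 m/s

Coriolis parameter at 18°N:
f = 2Ω sin φ = 2 × 7.29×10⁻⁵ × sin 18° = 4.51×10⁻⁵ s⁻¹
Height gradient: |∂Z/∂n| = 120 m / 622000 m = 1.93×10⁻⁴
On a pressure surface, geostrophic balance gives V_g = (g/f)|∂Z/∂n|:
V_g = 9.81 × 1.93×10⁻⁴ / 4.51×10⁻⁵ = 42.0 m/s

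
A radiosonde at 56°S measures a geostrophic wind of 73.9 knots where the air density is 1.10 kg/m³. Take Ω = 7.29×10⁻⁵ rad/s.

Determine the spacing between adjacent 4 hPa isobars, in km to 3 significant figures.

Coriolis parameter at 56°S:
f = 2Ω sin φ = 2 × 7.29×10⁻⁵ × sin 56° = 1.21×10⁻⁴ s⁻¹
Wind speed in SI: 73.9 knots = 38.0 m/s
Geostrophic balance rearranged: |∂P/∂n| = f ρ V_g
|∂P/∂n| = 1.21×10⁻⁴ × 1.10 × 38.0 = 5.05×10⁻³ Pa/m
Isobar spacing: Δn = ΔP/|∂P/∂n| = 400 Pa / 5.05×10⁻³ Pa/m = 79132 m ≈ 79.1 km

79.1 km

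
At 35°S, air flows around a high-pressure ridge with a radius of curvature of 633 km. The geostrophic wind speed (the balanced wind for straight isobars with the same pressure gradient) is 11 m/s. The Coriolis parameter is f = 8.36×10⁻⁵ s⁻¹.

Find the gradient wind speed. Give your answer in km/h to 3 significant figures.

56.1 km/h

Around a high, pressure-gradient force acts outward with centrifugal, so Coriolis balances both:
fV = (1/ρ)|∂P/∂n| + V²/R  →  V² − fR·V + fR·V_g = 0
With fR = 8.36×10⁻⁵ × 633×10³ m = 52.9 m/s:
V = [fR − √((fR)² − 4 fR V_g)]/2 = [52.9 − √(52.9² − 4×52.9×11)]/2 = 15.6 m/s
Supergeostrophic (V > V_g = 11 m/s), as expected around a high.
Converting: 15.6 m/s × 3.6 = 56.1 km/h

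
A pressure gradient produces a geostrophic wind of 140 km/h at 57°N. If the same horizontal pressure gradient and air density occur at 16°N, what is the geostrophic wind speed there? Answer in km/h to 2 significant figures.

With the same pressure gradient and density, V_g ∝ 1/f ∝ 1/sin φ.
V₂ = V₁ · sin φ₁ / sin φ₂ = 140 × sin 57° / sin 16°
V₂ = 140 × 0.8387/0.2756 = 430 km/h

430 km/h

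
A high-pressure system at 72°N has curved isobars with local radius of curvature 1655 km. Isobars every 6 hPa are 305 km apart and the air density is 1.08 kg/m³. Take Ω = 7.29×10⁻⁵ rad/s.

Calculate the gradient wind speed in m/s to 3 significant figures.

14.0 m/s

Coriolis parameter at 72°N:
f = 2Ω sin φ = 2 × 7.29×10⁻⁵ × sin 72° = 1.39×10⁻⁴ s⁻¹
Pressure gradient: |∂P/∂n| = 600 Pa / 305000 m = 1.97×10⁻³ Pa/m
Geostrophic speed: V_g = |∂P/∂n|/(fρ) = 1.97×10⁻³/(1.39×10⁻⁴ × 1.08) = 13.1 m/s
Around a high, pressure-gradient force acts outward with centrifugal, so Coriolis balances both:
fV = (1/ρ)|∂P/∂n| + V²/R  →  V² − fR·V + fR·V_g = 0
With fR = 1.39×10⁻⁴ × 1655×10³ m = 229 m/s:
V = [fR − √((fR)² − 4 fR V_g)]/2 = [229 − √(229² − 4×229×13.1)]/2 = 14 m/s
Supergeostrophic (V > V_g = 13.1 m/s), as expected around a high.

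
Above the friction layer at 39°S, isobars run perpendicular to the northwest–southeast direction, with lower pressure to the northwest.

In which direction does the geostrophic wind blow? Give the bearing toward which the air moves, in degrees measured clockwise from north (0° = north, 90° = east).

The pressure-gradient force points toward the northwest (bearing 315°).
Geostrophic balance: in the Southern Hemisphere the Coriolis force deflects motion to the left, so the geostrophic wind blows 90° to the left of the pressure-gradient force (low pressure on the right).
Rotating 315° by 90° counterclockwise gives 225° — the wind blows toward the southwest.

225°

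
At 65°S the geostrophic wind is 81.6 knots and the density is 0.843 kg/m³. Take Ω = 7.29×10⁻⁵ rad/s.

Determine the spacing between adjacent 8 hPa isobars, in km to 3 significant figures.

171 km

Coriolis parameter at 65°S:
f = 2Ω sin φ = 2 × 7.29×10⁻⁵ × sin 65° = 1.32×10⁻⁴ s⁻¹
Wind speed in SI: 81.6 knots = 42.0 m/s
Geostrophic balance rearranged: |∂P/∂n| = f ρ V_g
|∂P/∂n| = 1.32×10⁻⁴ × 0.843 × 42.0 = 4.68×10⁻³ Pa/m
Isobar spacing: Δn = ΔP/|∂P/∂n| = 800 Pa / 4.68×10⁻³ Pa/m = 171081 m ≈ 171 km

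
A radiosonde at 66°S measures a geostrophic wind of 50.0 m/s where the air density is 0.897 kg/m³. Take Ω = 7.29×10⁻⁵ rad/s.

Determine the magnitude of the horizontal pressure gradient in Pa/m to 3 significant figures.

Coriolis parameter at 66°S:
f = 2Ω sin φ = 2 × 7.29×10⁻⁵ × sin 66° = 1.33×10⁻⁴ s⁻¹
Geostrophic balance rearranged: |∂P/∂n| = f ρ V_g
|∂P/∂n| = 1.33×10⁻⁴ × 0.897 × 50.0 = 5.97×10⁻³ Pa/m

5.97×10⁻³ Pa/m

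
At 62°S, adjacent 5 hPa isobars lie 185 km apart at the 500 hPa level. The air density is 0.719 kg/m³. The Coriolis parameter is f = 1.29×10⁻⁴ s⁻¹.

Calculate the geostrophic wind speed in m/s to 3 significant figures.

29.1 m/s

Pressure gradient: |∂P/∂n| = 500 Pa / 185000 m = 2.70×10⁻³ Pa/m
Geostrophic balance (pressure-gradient force = Coriolis force):
V_g = (1/(fρ)) |∂P/∂n| = 2.70×10⁻³ / (1.29×10⁻⁴ × 0.719) = 29.1 m/s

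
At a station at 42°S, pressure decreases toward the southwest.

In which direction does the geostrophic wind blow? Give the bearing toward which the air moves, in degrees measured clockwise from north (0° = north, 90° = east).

135°

The pressure-gradient force points toward the southwest (bearing 225°).
Geostrophic balance: in the Southern Hemisphere the Coriolis force deflects motion to the left, so the geostrophic wind blows 90° to the left of the pressure-gradient force (low pressure on the right).
Rotating 225° by 90° counterclockwise gives 135° — the wind blows toward the southeast.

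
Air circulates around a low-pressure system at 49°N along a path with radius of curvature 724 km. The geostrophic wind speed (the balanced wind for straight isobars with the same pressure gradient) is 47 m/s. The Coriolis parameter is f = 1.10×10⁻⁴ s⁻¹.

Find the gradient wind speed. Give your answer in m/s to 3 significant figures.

33.2 m/s

Around a low, centrifugal force acts outward with Coriolis, so pressure-gradient force balances both:
(1/ρ)|∂P/∂n| = fV + V²/R  →  V² + fR·V − fR·V_g = 0
With fR = 1.10×10⁻⁴ × 724×10³ m = 79.6 m/s:
V = [−fR + √((fR)² + 4 fR V_g)]/2 = [−79.6 + √(79.6² + 4×79.6×47)]/2 = 33.2 m/s
Subgeostrophic (V < V_g = 47 m/s), as expected around a low.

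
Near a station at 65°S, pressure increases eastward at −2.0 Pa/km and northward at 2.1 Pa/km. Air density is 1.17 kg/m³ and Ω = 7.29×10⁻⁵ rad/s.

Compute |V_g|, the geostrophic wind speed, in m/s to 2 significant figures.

Coriolis parameter at 65°S:
f = 2Ω sin φ = 2 × 7.29×10⁻⁵ × sin 65° = 1.32×10⁻⁴ s⁻¹
In the Southern Hemisphere f is negative: f = −1.32×10⁻⁴ s⁻¹.
Component geostrophic relations (x east, y north):
u_g = −(1/(fρ)) ∂P/∂y,  v_g = (1/(fρ)) ∂P/∂x
u_g = −(2.1×10⁻³)/(−1.32×10⁻⁴ × 1.17) = 13.6 m/s;  v_g = (−2.0×10⁻³)/(−1.32×10⁻⁴ × 1.17) = 12.9 m/s
|V_g| = √(u_g² + v_g²) = 18.8 m/s

19 m/s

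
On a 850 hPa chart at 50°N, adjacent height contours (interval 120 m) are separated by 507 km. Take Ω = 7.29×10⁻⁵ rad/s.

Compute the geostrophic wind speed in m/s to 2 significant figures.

21 m/s

Coriolis parameter at 50°N:
f = 2Ω sin φ = 2 × 7.29×10⁻⁵ × sin 50° = 1.12×10⁻⁴ s⁻¹
Height gradient: |∂Z/∂n| = 120 m / 507000 m = 2.37×10⁻⁴
On a pressure surface, geostrophic balance gives V_g = (g/f)|∂Z/∂n|:
V_g = 9.81 × 2.37×10⁻⁴ / 1.12×10⁻⁴ = 20.8 m/s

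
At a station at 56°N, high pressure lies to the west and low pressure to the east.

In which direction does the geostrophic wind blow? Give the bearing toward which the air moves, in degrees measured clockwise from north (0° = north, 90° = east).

180°

The pressure-gradient force points toward the east (bearing 090°).
Geostrophic balance: in the Northern Hemisphere the Coriolis force deflects motion to the right, so the geostrophic wind blows 90° to the right of the pressure-gradient force (low pressure on the left).
Rotating 090° by 90° clockwise gives 180° — the wind blows toward the south.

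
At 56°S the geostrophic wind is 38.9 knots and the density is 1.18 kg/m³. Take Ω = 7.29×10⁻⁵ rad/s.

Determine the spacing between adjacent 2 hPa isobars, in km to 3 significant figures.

Coriolis parameter at 56°S:
f = 2Ω sin φ = 2 × 7.29×10⁻⁵ × sin 56° = 1.21×10⁻⁴ s⁻¹
Wind speed in SI: 38.9 knots = 20.0 m/s
Geostrophic balance rearranged: |∂P/∂n| = f ρ V_g
|∂P/∂n| = 1.21×10⁻⁴ × 1.18 × 20.0 = 2.85×10⁻³ Pa/m
Isobar spacing: Δn = ΔP/|∂P/∂n| = 200 Pa / 2.85×10⁻³ Pa/m = 70069 m ≈ 70.1 km

70.1 km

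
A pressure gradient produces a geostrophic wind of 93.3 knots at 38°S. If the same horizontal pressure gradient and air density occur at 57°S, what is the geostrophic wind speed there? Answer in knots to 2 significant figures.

With the same pressure gradient and density, V_g ∝ 1/f ∝ 1/sin φ.
V₂ = V₁ · sin φ₁ / sin φ₂ = 93.3 × sin 38° / sin 57°
V₂ = 93.3 × 0.6157/0.8387 = 68 knots

68 knots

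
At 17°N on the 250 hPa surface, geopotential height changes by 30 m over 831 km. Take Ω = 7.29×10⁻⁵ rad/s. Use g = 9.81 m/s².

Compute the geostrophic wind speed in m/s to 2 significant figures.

Coriolis parameter at 17°N:
f = 2Ω sin φ = 2 × 7.29×10⁻⁵ × sin 17° = 4.26×10⁻⁵ s⁻¹
Height gradient: |∂Z/∂n| = 30 m / 831000 m = 3.61×10⁻⁵
On a pressure surface, geostrophic balance gives V_g = (g/f)|∂Z/∂n|:
V_g = 9.81 × 3.61×10⁻⁵ / 4.26×10⁻⁵ = 8.31 m/s

8.3 m/s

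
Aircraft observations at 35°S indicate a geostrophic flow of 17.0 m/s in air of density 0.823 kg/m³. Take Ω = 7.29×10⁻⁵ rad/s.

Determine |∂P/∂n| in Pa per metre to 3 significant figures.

Coriolis parameter at 35°S:
f = 2Ω sin φ = 2 × 7.29×10⁻⁵ × sin 35° = 8.36×10⁻⁵ s⁻¹
Geostrophic balance rearranged: |∂P/∂n| = f ρ V_g
|∂P/∂n| = 8.36×10⁻⁵ × 0.823 × 17.0 = 1.17×10⁻³ Pa/m

1.17×10⁻³ Pa/m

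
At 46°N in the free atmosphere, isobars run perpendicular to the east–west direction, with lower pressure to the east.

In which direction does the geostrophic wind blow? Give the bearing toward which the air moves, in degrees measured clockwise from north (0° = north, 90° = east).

The pressure-gradient force points toward the east (bearing 090°).
Geostrophic balance: in the Northern Hemisphere the Coriolis force deflects motion to the right, so the geostrophic wind blows 90° to the right of the pressure-gradient force (low pressure on the left).
Rotating 090° by 90° clockwise gives 180° — the wind blows toward the south.

180°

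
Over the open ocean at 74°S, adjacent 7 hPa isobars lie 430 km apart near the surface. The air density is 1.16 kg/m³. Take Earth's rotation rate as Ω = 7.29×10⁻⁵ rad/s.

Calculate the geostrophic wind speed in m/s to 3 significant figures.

Coriolis parameter at 74°S:
f = 2Ω sin φ = 2 × 7.29×10⁻⁵ × sin 74° = 1.40×10⁻⁴ s⁻¹
Pressure gradient: |∂P/∂n| = 700 Pa / 430000 m = 1.63×10⁻³ Pa/m
Geostrophic balance (pressure-gradient force = Coriolis force):
V_g = (1/(fρ)) |∂P/∂n| = 1.63×10⁻³ / (1.40×10⁻⁴ × 1.16) = 10.0 m/s

10.0 m/s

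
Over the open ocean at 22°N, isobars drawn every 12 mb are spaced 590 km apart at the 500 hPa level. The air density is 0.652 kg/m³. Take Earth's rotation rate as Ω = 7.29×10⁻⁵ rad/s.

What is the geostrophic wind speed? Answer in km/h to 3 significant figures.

206 km/h

Coriolis parameter at 22°N:
f = 2Ω sin φ = 2 × 7.29×10⁻⁵ × sin 22° = 5.46×10⁻⁵ s⁻¹
Pressure gradient: |∂P/∂n| = 1200 Pa / 590000 m = 2.03×10⁻³ Pa/m
Geostrophic balance (pressure-gradient force = Coriolis force):
V_g = (1/(fρ)) |∂P/∂n| = 2.03×10⁻³ / (5.46×10⁻⁵ × 0.652) = 57.1 m/s
Converting: 57.1 m/s × 3.6 = 206 km/h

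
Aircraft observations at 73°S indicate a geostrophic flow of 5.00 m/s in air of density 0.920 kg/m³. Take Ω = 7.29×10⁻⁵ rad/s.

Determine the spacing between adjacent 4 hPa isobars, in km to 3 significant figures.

624 km

Coriolis parameter at 73°S:
f = 2Ω sin φ = 2 × 7.29×10⁻⁵ × sin 73° = 1.39×10⁻⁴ s⁻¹
Geostrophic balance rearranged: |∂P/∂n| = f ρ V_g
|∂P/∂n| = 1.39×10⁻⁴ × 0.920 × 5.00 = 6.41×10⁻⁴ Pa/m
Isobar spacing: Δn = ΔP/|∂P/∂n| = 400 Pa / 6.41×10⁻⁴ Pa/m = 623661 m ≈ 624 km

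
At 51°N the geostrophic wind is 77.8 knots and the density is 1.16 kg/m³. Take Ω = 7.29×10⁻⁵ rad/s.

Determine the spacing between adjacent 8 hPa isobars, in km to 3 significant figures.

Coriolis parameter at 51°N:
f = 2Ω sin φ = 2 × 7.29×10⁻⁵ × sin 51° = 1.13×10⁻⁴ s⁻¹
Wind speed in SI: 77.8 knots = 40.0 m/s
Geostrophic balance rearranged: |∂P/∂n| = f ρ V_g
|∂P/∂n| = 1.13×10⁻⁴ × 1.16 × 40.0 = 5.26×10⁻³ Pa/m
Isobar spacing: Δn = ΔP/|∂P/∂n| = 800 Pa / 5.26×10⁻³ Pa/m = 152074 m ≈ 152 km

152 km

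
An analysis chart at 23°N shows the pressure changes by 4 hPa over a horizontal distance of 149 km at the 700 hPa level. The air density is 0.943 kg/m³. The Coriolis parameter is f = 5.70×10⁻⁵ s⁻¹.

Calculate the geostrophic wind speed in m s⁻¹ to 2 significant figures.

50 m s⁻¹

Pressure gradient: |∂P/∂n| = 400 Pa / 149000 m = 2.68×10⁻³ Pa/m
Geostrophic balance (pressure-gradient force = Coriolis force):
V_g = (1/(fρ)) |∂P/∂n| = 2.68×10⁻³ / (5.70×10⁻⁵ × 0.943) = 49.9 m/s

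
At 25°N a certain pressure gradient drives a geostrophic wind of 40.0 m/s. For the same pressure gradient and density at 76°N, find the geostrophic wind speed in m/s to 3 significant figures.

17.4 m/s

With the same pressure gradient and density, V_g ∝ 1/f ∝ 1/sin φ.
V₂ = V₁ · sin φ₁ / sin φ₂ = 40.0 × sin 25° / sin 76°
V₂ = 40.0 × 0.4226/0.9703 = 17.4 m/s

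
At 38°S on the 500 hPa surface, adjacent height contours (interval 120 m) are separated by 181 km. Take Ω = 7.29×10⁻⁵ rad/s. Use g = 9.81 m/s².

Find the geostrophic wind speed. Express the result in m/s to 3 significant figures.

72.5 m/s

Coriolis parameter at 38°S:
f = 2Ω sin φ = 2 × 7.29×10⁻⁵ × sin 38° = 8.98×10⁻⁵ s⁻¹
Height gradient: |∂Z/∂n| = 120 m / 181000 m = 6.63×10⁻⁴
On a pressure surface, geostrophic balance gives V_g = (g/f)|∂Z/∂n|:
V_g = 9.81 × 6.63×10⁻⁴ / 8.98×10⁻⁵ = 72.5 m/s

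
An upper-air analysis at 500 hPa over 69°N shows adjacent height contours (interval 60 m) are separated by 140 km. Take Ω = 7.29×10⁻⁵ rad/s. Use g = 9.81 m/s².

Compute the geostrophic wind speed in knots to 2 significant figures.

60 knots

Coriolis parameter at 69°N:
f = 2Ω sin φ = 2 × 7.29×10⁻⁵ × sin 69° = 1.36×10⁻⁴ s⁻¹
Height gradient: |∂Z/∂n| = 60 m / 140000 m = 4.29×10⁻⁴
On a pressure surface, geostrophic balance gives V_g = (g/f)|∂Z/∂n|:
V_g = 9.81 × 4.29×10⁻⁴ / 1.36×10⁻⁴ = 30.9 m/s
Converting: 30.9 m/s × 1.944 = 60 knots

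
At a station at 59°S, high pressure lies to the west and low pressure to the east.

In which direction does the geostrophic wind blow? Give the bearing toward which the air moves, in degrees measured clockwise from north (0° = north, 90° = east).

000°

The pressure-gradient force points toward the east (bearing 090°).
Geostrophic balance: in the Southern Hemisphere the Coriolis force deflects motion to the left, so the geostrophic wind blows 90° to the left of the pressure-gradient force (low pressure on the right).
Rotating 090° by 90° counterclockwise gives 000° — the wind blows toward the north.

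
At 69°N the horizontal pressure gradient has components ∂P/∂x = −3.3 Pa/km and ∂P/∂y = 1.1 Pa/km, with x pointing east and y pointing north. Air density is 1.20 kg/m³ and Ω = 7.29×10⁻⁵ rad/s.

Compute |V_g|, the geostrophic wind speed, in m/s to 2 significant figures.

21 m/s

Coriolis parameter at 69°N:
f = 2Ω sin φ = 2 × 7.29×10⁻⁵ × sin 69° = 1.36×10⁻⁴ s⁻¹
Component geostrophic relations (x east, y north):
u_g = −(1/(fρ)) ∂P/∂y,  v_g = (1/(fρ)) ∂P/∂x
u_g = −(1.1×10⁻³)/(1.36×10⁻⁴ × 1.20) = −6.73 m/s;  v_g = (−3.3×10⁻³)/(1.36×10⁻⁴ × 1.20) = −20.2 m/s
|V_g| = √(u_g² + v_g²) = 21.3 m/s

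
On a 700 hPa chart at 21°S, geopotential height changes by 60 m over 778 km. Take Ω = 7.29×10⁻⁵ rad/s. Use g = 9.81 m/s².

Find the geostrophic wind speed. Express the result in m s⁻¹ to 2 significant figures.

Coriolis parameter at 21°S:
f = 2Ω sin φ = 2 × 7.29×10⁻⁵ × sin 21° = 5.23×10⁻⁵ s⁻¹
Height gradient: |∂Z/∂n| = 60 m / 778000 m = 7.71×10⁻⁵
On a pressure surface, geostrophic balance gives V_g = (g/f)|∂Z/∂n|:
V_g = 9.81 × 7.71×10⁻⁵ / 5.23×10⁻⁵ = 14.5 m/s

14 m s⁻¹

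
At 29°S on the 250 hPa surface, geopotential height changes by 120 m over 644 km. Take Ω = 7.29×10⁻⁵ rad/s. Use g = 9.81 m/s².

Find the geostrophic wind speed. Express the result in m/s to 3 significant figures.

Coriolis parameter at 29°S:
f = 2Ω sin φ = 2 × 7.29×10⁻⁵ × sin 29° = 7.07×10⁻⁵ s⁻¹
Height gradient: |∂Z/∂n| = 120 m / 644000 m = 1.86×10⁻⁴
On a pressure surface, geostrophic balance gives V_g = (g/f)|∂Z/∂n|:
V_g = 9.81 × 1.86×10⁻⁴ / 7.07×10⁻⁵ = 25.9 m/s

25.9 m/s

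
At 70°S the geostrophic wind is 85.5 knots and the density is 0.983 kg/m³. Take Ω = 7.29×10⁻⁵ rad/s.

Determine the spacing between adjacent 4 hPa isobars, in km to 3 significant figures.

67.5 km

Coriolis parameter at 70°S:
f = 2Ω sin φ = 2 × 7.29×10⁻⁵ × sin 70° = 1.37×10⁻⁴ s⁻¹
Wind speed in SI: 85.5 knots = 44.0 m/s
Geostrophic balance rearranged: |∂P/∂n| = f ρ V_g
|∂P/∂n| = 1.37×10⁻⁴ × 0.983 × 44.0 = 5.92×10⁻³ Pa/m
Isobar spacing: Δn = ΔP/|∂P/∂n| = 400 Pa / 5.92×10⁻³ Pa/m = 67524 m ≈ 67.5 km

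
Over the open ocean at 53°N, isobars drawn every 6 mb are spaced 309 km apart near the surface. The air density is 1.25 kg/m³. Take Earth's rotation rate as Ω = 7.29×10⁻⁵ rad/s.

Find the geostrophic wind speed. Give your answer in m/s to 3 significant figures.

13.3 m/s

Coriolis parameter at 53°N:
f = 2Ω sin φ = 2 × 7.29×10⁻⁵ × sin 53° = 1.16×10⁻⁴ s⁻¹
Pressure gradient: |∂P/∂n| = 600 Pa / 309000 m = 1.94×10⁻³ Pa/m
Geostrophic balance (pressure-gradient force = Coriolis force):
V_g = (1/(fρ)) |∂P/∂n| = 1.94×10⁻³ / (1.16×10⁻⁴ × 1.25) = 13.3 m/s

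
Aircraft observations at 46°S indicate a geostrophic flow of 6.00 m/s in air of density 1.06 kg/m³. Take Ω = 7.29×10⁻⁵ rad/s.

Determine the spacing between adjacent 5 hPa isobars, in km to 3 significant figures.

750 km

Coriolis parameter at 46°S:
f = 2Ω sin φ = 2 × 7.29×10⁻⁵ × sin 46° = 1.05×10⁻⁴ s⁻¹
Geostrophic balance rearranged: |∂P/∂n| = f ρ V_g
|∂P/∂n| = 1.05×10⁻⁴ × 1.06 × 6.00 = 6.67×10⁻⁴ Pa/m
Isobar spacing: Δn = ΔP/|∂P/∂n| = 500 Pa / 6.67×10⁻⁴ Pa/m = 749586 m ≈ 750 km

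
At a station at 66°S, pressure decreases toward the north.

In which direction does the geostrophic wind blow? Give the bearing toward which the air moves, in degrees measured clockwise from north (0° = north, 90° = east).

270°

The pressure-gradient force points toward the north (bearing 000°).
Geostrophic balance: in the Southern Hemisphere the Coriolis force deflects motion to the left, so the geostrophic wind blows 90° to the left of the pressure-gradient force (low pressure on the right).
Rotating 000° by 90° counterclockwise gives 270° — the wind blows toward the west.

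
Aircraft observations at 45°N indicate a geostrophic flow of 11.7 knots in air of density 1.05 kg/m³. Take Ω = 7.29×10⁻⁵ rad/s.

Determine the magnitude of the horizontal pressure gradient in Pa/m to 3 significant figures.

6.52×10⁻⁴ Pa/m

Coriolis parameter at 45°N:
f = 2Ω sin φ = 2 × 7.29×10⁻⁵ × sin 45° = 1.03×10⁻⁴ s⁻¹
Wind speed in SI: 11.7 knots = 6.02 m/s
Geostrophic balance rearranged: |∂P/∂n| = f ρ V_g
|∂P/∂n| = 1.03×10⁻⁴ × 1.05 × 6.02 = 6.52×10⁻⁴ Pa/m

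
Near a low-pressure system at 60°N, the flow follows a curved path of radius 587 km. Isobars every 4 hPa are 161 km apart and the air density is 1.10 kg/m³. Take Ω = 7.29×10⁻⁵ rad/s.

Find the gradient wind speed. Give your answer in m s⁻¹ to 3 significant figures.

14.9 m s⁻¹

Coriolis parameter at 60°N:
f = 2Ω sin φ = 2 × 7.29×10⁻⁵ × sin 60° = 1.26×10⁻⁴ s⁻¹
Pressure gradient: |∂P/∂n| = 400 Pa / 161000 m = 2.48×10⁻³ Pa/m
Geostrophic speed: V_g = |∂P/∂n|/(fρ) = 2.48×10⁻³/(1.26×10⁻⁴ × 1.10) = 17.9 m/s
Around a low, centrifugal force acts outward with Coriolis, so pressure-gradient force balances both:
(1/ρ)|∂P/∂n| = fV + V²/R  →  V² + fR·V − fR·V_g = 0
With fR = 1.26×10⁻⁴ × 587×10³ m = 74.1 m/s:
V = [−fR + √((fR)² + 4 fR V_g)]/2 = [−74.1 + √(74.1² + 4×74.1×17.9)]/2 = 14.9 m/s
Subgeostrophic (V < V_g = 17.9 m/s), as expected around a low.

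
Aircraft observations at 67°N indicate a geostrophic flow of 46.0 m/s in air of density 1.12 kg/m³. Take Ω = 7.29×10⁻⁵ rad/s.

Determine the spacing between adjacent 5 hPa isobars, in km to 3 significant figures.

Coriolis parameter at 67°N:
f = 2Ω sin φ = 2 × 7.29×10⁻⁵ × sin 67° = 1.34×10⁻⁴ s⁻¹
Geostrophic balance rearranged: |∂P/∂n| = f ρ V_g
|∂P/∂n| = 1.34×10⁻⁴ × 1.12 × 46.0 = 6.91×10⁻³ Pa/m
Isobar spacing: Δn = ΔP/|∂P/∂n| = 500 Pa / 6.91×10⁻³ Pa/m = 72312 m ≈ 72.3 km

72.3 km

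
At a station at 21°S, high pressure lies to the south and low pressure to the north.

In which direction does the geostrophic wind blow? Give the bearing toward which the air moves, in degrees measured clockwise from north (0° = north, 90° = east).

The pressure-gradient force points toward the north (bearing 000°).
Geostrophic balance: in the Southern Hemisphere the Coriolis force deflects motion to the left, so the geostrophic wind blows 90° to the left of the pressure-gradient force (low pressure on the right).
Rotating 000° by 90° counterclockwise gives 270° — the wind blows toward the west.

270°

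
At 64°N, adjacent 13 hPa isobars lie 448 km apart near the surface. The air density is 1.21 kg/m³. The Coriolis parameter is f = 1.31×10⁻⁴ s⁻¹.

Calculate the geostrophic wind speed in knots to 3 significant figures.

35.6 knots

Pressure gradient: |∂P/∂n| = 1300 Pa / 448000 m = 2.90×10⁻³ Pa/m
Geostrophic balance (pressure-gradient force = Coriolis force):
V_g = (1/(fρ)) |∂P/∂n| = 2.90×10⁻³ / (1.31×10⁻⁴ × 1.21) = 18.3 m/s
Converting: 18.3 m/s × 1.944 = 35.6 knots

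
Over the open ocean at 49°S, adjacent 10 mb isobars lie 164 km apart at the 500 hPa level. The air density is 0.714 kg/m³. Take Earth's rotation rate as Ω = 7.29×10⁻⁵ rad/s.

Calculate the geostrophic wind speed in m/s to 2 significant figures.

78 m/s

Coriolis parameter at 49°S:
f = 2Ω sin φ = 2 × 7.29×10⁻⁵ × sin 49° = 1.10×10⁻⁴ s⁻¹
Pressure gradient: |∂P/∂n| = 1000 Pa / 164000 m = 6.10×10⁻³ Pa/m
Geostrophic balance (pressure-gradient force = Coriolis force):
V_g = (1/(fρ)) |∂P/∂n| = 6.10×10⁻³ / (1.10×10⁻⁴ × 0.714) = 77.6 m/s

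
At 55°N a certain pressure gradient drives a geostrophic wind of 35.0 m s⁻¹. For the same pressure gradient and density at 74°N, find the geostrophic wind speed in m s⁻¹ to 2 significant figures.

30 m s⁻¹

With the same pressure gradient and density, V_g ∝ 1/f ∝ 1/sin φ.
V₂ = V₁ · sin φ₁ / sin φ₂ = 35.0 × sin 55° / sin 74°
V₂ = 35.0 × 0.8192/0.9613 = 30 m s⁻¹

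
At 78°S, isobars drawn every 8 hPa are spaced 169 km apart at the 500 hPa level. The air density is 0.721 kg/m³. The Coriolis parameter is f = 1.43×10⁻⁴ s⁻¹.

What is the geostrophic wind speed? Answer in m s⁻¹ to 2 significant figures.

46 m s⁻¹

Pressure gradient: |∂P/∂n| = 800 Pa / 169000 m = 4.73×10⁻³ Pa/m
Geostrophic balance (pressure-gradient force = Coriolis force):
V_g = (1/(fρ)) |∂P/∂n| = 4.73×10⁻³ / (1.43×10⁻⁴ × 0.721) = 45.9 m/s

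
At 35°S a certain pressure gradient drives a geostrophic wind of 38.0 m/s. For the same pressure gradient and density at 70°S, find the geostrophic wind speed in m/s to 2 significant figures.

23 m/s

With the same pressure gradient and density, V_g ∝ 1/f ∝ 1/sin φ.
V₂ = V₁ · sin φ₁ / sin φ₂ = 38.0 × sin 35° / sin 70°
V₂ = 38.0 × 0.5736/0.9397 = 23 m/s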